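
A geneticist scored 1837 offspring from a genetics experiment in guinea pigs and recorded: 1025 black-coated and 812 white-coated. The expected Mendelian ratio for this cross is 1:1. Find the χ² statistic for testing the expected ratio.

24.697

The 1:1 ratio has 2 parts, so with N = 1837 the expected counts are:
  black-coated: 1837 × 1/2 = 918.5
  white-coated: 1837 × 1/2 = 918.5
χ² = Σ (O − E)² / E
  black-coated: (1025 − 918.5)² / 918.5 = 12.3487
  white-coated: (812 − 918.5)² / 918.5 = 12.3487
χ² = 12.3487 + 12.3487 = 24.6974 ≈ 24.697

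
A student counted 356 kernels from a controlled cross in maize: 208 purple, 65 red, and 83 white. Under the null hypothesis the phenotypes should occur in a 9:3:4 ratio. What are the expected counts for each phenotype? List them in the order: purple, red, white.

200.25, 66.75, 89

The 9:3:4 ratio has 16 parts, so with N = 356 the expected counts are:
  purple: 356 × 9/16 = 200.25
  red: 356 × 3/16 = 66.75
  white: 356 × 4/16 = 89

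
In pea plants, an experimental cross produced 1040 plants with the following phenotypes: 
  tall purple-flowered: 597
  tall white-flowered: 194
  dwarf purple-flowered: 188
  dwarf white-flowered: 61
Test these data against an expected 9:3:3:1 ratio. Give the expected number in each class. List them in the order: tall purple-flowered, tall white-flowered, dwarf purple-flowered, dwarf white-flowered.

Under the 9:3:3:1 hypothesis (Σ ratio = 16, N = 1040):
  tall purple-flowered: 1040 × 9/16 = 585
  tall white-flowered: 1040 × 3/16 = 195
  dwarf purple-flowered: 1040 × 3/16 = 195
  dwarf white-flowered: 1040 × 1/16 = 65

585, 195, 195, 65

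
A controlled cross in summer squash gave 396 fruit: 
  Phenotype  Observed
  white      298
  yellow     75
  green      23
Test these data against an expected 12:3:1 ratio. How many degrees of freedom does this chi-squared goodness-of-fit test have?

2

A goodness-of-fit test with 3 phenotype classes has df = 3 − 1 = 2.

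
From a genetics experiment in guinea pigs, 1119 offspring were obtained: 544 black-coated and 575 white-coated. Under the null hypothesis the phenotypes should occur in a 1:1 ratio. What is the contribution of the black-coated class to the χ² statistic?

0.429

Expected counts for N = 1119 under a 1:1 ratio (total parts = 2):
  black-coated: 1119 × 1/2 = 559.5
  white-coated: 1119 × 1/2 = 559.5
Contribution of black-coated: (544 − 559.5)² / 559.5 = 0.4294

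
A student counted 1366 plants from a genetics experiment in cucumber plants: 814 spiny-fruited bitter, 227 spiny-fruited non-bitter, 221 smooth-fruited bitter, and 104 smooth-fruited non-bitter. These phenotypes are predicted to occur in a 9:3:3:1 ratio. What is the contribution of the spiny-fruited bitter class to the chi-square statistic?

2.709

Expected counts for N = 1366 under a 9:3:3:1 ratio (total parts = 16):
  spiny-fruited bitter: 1366 × 9/16 = 768.375
  spiny-fruited non-bitter: 1366 × 3/16 = 256.125
  smooth-fruited bitter: 1366 × 3/16 = 256.125
  smooth-fruited non-bitter: 1366 × 1/16 = 85.375
Contribution of spiny-fruited bitter: (814 − 768.375)² / 768.375 = 2.7091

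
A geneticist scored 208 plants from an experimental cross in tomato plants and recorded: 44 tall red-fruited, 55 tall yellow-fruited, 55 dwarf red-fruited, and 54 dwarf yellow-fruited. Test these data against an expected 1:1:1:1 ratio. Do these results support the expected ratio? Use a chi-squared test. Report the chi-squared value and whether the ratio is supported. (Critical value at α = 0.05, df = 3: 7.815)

Under the 1:1:1:1 hypothesis (Σ ratio = 4, N = 208):
  tall red-fruited: 208 × 1/4 = 52
  tall yellow-fruited: 208 × 1/4 = 52
  dwarf red-fruited: 208 × 1/4 = 52
  dwarf yellow-fruited: 208 × 1/4 = 52
χ² = Σ (O − E)² / E
  tall red-fruited: (44 − 52)² / 52 = 1.2308
  tall yellow-fruited: (55 − 52)² / 52 = 0.1731
  dwarf red-fruited: (55 − 52)² / 52 = 0.1731
  dwarf yellow-fruited: (54 − 52)² / 52 = 0.0769
χ² = 1.2308 + 0.1731 + 0.1731 + 0.0769 = 1.6539 ≈ 1.654
Degrees of freedom = 4 − 1 = 3; critical value at α = 0.05 is 7.815.
Since 1.654 < 7.815, we fail to reject the null hypothesis — the data are consistent with the 1:1:1:1 ratio.

1.654; consistent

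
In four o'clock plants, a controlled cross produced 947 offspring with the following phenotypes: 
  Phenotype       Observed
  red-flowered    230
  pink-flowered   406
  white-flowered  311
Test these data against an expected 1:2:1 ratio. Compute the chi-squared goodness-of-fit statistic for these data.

33.101

Total ratio parts = 4. Expected numbers out of 947:
  red-flowered: 947 × 1/4 = 236.75
  pink-flowered: 947 × 2/4 = 473.5
  white-flowered: 947 × 1/4 = 236.75
χ² = Σ (O − E)² / E
  red-flowered: (230 − 236.75)² / 236.75 = 0.1924
  pink-flowered: (406 − 473.5)² / 473.5 = 9.6225
  white-flowered: (311 − 236.75)² / 236.75 = 23.2864
χ² = 0.1924 + 9.6225 + 23.2864 = 33.1013 ≈ 33.101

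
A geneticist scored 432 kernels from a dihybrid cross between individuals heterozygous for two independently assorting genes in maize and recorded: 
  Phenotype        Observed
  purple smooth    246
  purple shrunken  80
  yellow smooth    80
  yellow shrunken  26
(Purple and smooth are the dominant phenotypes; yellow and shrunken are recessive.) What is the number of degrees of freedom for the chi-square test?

3

A dihybrid F₂ with independent assortment and complete dominance at both loci gives a 9:3:3:1 phenotypic ratio.
A goodness-of-fit test with 4 phenotype classes has df = 4 − 1 = 3.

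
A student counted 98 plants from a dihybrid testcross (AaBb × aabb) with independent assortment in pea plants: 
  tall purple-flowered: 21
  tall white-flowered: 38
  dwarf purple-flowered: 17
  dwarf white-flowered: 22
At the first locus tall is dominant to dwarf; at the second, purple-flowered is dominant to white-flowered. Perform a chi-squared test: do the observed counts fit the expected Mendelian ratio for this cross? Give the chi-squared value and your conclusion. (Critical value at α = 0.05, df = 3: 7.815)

10.490; not consistent

A dihybrid testcross with independent assortment gives a 1:1:1:1 ratio.
Total ratio parts = 4. Expected numbers out of 98:
  tall purple-flowered: 98 × 1/4 = 24.5
  tall white-flowered: 98 × 1/4 = 24.5
  dwarf purple-flowered: 98 × 1/4 = 24.5
  dwarf white-flowered: 98 × 1/4 = 24.5
χ² = Σ (O − E)² / E
  tall purple-flowered: (21 − 24.5)² / 24.5 = 0.5000
  tall white-flowered: (38 − 24.5)² / 24.5 = 7.4388
  dwarf purple-flowered: (17 − 24.5)² / 24.5 = 2.2959
  dwarf white-flowered: (22 − 24.5)² / 24.5 = 0.2551
χ² = 0.5000 + 7.4388 + 2.2959 + 0.2551 = 10.4898 ≈ 10.490
Degrees of freedom = 4 − 1 = 3; critical value at α = 0.05 is 7.815.
Since 10.490 > 7.815, we reject the null hypothesis — the data do not fit the 1:1:1:1 ratio.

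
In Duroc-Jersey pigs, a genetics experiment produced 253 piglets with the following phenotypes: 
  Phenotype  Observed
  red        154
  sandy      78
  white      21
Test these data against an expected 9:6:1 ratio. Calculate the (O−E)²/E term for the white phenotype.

1.702

Under the 9:6:1 hypothesis (Σ ratio = 16, N = 253):
  red: 253 × 9/16 = 142.3125
  sandy: 253 × 6/16 = 94.875
  white: 253 × 1/16 = 15.8125
Contribution of white: (21 − 15.8125)² / 15.8125 = 1.7018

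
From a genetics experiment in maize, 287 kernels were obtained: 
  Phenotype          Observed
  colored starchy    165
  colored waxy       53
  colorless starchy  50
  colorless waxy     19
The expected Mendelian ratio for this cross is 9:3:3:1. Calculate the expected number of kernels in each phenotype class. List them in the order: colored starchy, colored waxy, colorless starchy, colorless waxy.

161.4375, 53.8125, 53.8125, 17.9375

The 9:3:3:1 ratio has 16 parts, so with N = 287 the expected counts are:
  colored starchy: 287 × 9/16 = 161.4375
  colored waxy: 287 × 3/16 = 53.8125
  colorless starchy: 287 × 3/16 = 53.8125
  colorless waxy: 287 × 1/16 = 17.9375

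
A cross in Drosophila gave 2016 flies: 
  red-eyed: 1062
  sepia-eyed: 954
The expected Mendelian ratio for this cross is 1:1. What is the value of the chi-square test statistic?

5.786

Expected counts for N = 2016 under a 1:1 ratio (total parts = 2):
  red-eyed: 2016 × 1/2 = 1008
  sepia-eyed: 2016 × 1/2 = 1008
χ² = Σ (O − E)² / E
  red-eyed: (1062 − 1008)² / 1008 = 2.8929
  sepia-eyed: (954 − 1008)² / 1008 = 2.8929
χ² = 2.8929 + 2.8929 = 5.7858 ≈ 5.786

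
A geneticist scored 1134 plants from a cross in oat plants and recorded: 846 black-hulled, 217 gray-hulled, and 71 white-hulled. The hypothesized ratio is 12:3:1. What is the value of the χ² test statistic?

Total ratio parts = 16. Expected numbers out of 1134:
  black-hulled: 1134 × 12/16 = 850.5
  gray-hulled: 1134 × 3/16 = 212.625
  white-hulled: 1134 × 1/16 = 70.875
χ² = Σ (O − E)² / E
  black-hulled: (846 − 850.5)² / 850.5 = 0.0238
  gray-hulled: (217 − 212.625)² / 212.625 = 0.0900
  white-hulled: (71 − 70.875)² / 70.875 = 0.0002
χ² = 0.0238 + 0.0900 + 0.0002 = 0.114

0.114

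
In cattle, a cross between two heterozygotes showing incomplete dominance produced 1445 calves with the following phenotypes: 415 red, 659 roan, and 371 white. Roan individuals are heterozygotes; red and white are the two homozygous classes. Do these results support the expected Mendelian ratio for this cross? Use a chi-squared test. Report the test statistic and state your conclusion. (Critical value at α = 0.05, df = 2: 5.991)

With incomplete dominance, a heterozygote × heterozygote cross gives a 1:2:1 phenotypic ratio.
Expected counts for N = 1445 under a 1:2:1 ratio (total parts = 4):
  red: 1445 × 1/4 = 361.25
  roan: 1445 × 2/4 = 722.5
  white: 1445 × 1/4 = 361.25
χ² = Σ (O − E)² / E
  red: (415 − 361.25)² / 361.25 = 7.9974
  roan: (659 − 722.5)² / 722.5 = 5.5810
  white: (371 − 361.25)² / 361.25 = 0.2631
χ² = 7.9974 + 5.5810 + 0.2631 = 13.8415 ≈ 13.842
Degrees of freedom = 3 − 1 = 2; critical value at α = 0.05 is 5.991.
Since 13.842 > 5.991, we reject the null hypothesis — the data do not fit the 1:2:1 ratio.

13.842; not consistent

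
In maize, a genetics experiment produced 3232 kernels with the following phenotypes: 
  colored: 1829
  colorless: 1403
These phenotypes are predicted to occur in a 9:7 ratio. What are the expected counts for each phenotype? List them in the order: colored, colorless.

Expected counts for N = 3232 under a 9:7 ratio (total parts = 16):
  colored: 3232 × 9/16 = 1818
  colorless: 3232 × 7/16 = 1414

1818, 1414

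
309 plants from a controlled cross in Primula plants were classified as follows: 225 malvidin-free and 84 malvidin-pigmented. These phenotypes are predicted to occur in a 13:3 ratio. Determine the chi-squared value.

The 13:3 ratio has 16 parts, so with N = 309 the expected counts are:
  malvidin-free: 309 × 13/16 = 251.0625
  malvidin-pigmented: 309 × 3/16 = 57.9375
χ² = Σ (O − E)² / E
  malvidin-free: (225 − 251.0625)² / 251.0625 = 2.7055
  malvidin-pigmented: (84 − 57.9375)² / 57.9375 = 11.7239
χ² = 2.7055 + 11.7239 = 14.4294 ≈ 14.429

14.429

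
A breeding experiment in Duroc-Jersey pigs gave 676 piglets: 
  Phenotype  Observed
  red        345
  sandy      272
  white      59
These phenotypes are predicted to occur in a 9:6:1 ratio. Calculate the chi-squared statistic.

11.258

Under the 9:6:1 hypothesis (Σ ratio = 16, N = 676):
  red: 676 × 9/16 = 380.25
  sandy: 676 × 6/16 = 253.5
  white: 676 × 1/16 = 42.25
χ² = Σ (O − E)² / E
  red: (345 − 380.25)² / 380.25 = 3.2678
  sandy: (272 − 253.5)² / 253.5 = 1.3501
  white: (59 − 42.25)² / 42.25 = 6.6405
χ² = 3.2678 + 1.3501 + 6.6405 = 11.2584 ≈ 11.258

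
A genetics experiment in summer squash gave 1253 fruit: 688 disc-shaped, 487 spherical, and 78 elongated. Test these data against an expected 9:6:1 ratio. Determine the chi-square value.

1.026

Under the 9:6:1 hypothesis (Σ ratio = 16, N = 1253):
  disc-shaped: 1253 × 9/16 = 704.8125
  spherical: 1253 × 6/16 = 469.875
  elongated: 1253 × 1/16 = 78.3125
χ² = Σ (O − E)² / E
  disc-shaped: (688 − 704.8125)² / 704.8125 = 0.4010
  spherical: (487 − 469.875)² / 469.875 = 0.6241
  elongated: (78 − 78.3125)² / 78.3125 = 0.0012
χ² = 0.4010 + 0.6241 + 0.0012 = 1.0263 ≈ 1.026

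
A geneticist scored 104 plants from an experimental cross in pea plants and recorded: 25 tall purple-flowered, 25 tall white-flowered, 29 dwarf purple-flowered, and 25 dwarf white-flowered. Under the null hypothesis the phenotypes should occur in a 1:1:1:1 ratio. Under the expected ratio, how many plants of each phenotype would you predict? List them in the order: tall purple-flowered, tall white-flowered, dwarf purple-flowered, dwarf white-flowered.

26, 26, 26, 26

Under the 1:1:1:1 hypothesis (Σ ratio = 4, N = 104):
  tall purple-flowered: 104 × 1/4 = 26
  tall white-flowered: 104 × 1/4 = 26
  dwarf purple-flowered: 104 × 1/4 = 26
  dwarf white-flowered: 104 × 1/4 = 26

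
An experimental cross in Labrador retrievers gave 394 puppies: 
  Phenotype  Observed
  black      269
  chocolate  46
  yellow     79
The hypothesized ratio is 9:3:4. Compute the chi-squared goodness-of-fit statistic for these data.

Under the 9:3:4 hypothesis (Σ ratio = 16, N = 394):
  black: 394 × 9/16 = 221.625
  chocolate: 394 × 3/16 = 73.875
  yellow: 394 × 4/16 = 98.5
χ² = Σ (O − E)² / E
  black: (269 − 221.625)² / 221.625 = 10.1270
  chocolate: (46 − 73.875)² / 73.875 = 10.5180
  yellow: (79 − 98.5)² / 98.5 = 3.8604
χ² = 10.1270 + 10.5180 + 3.8604 = 24.5054 ≈ 24.505

24.505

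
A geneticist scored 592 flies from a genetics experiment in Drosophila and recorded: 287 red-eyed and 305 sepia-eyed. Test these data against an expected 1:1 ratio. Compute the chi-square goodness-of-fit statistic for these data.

Under the 1:1 hypothesis (Σ ratio = 2, N = 592):
  red-eyed: 592 × 1/2 = 296
  sepia-eyed: 592 × 1/2 = 296
χ² = Σ (O − E)² / E
  red-eyed: (287 − 296)² / 296 = 0.2736
  sepia-eyed: (305 − 296)² / 296 = 0.2736
χ² = 0.2736 + 0.2736 = 0.5472 ≈ 0.547

0.547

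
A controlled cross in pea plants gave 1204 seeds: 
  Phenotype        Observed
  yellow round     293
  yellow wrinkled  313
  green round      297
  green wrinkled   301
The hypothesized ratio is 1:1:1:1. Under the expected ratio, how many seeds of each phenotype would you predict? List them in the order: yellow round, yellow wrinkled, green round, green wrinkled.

Under the 1:1:1:1 hypothesis (Σ ratio = 4, N = 1204):
  yellow round: 1204 × 1/4 = 301
  yellow wrinkled: 1204 × 1/4 = 301
  green round: 1204 × 1/4 = 301
  green wrinkled: 1204 × 1/4 = 301

301, 301, 301, 301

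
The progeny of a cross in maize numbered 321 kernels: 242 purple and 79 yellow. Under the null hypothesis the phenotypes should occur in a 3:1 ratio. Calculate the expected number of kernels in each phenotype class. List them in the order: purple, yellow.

240.75, 80.25

Expected counts for N = 321 under a 3:1 ratio (total parts = 4):
  purple: 321 × 3/4 = 240.75
  yellow: 321 × 1/4 = 80.25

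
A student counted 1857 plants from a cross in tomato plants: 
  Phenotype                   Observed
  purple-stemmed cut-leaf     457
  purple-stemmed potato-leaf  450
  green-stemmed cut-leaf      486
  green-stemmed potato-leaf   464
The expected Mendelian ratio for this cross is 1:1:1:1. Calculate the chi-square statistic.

1.570

Under the 1:1:1:1 hypothesis (Σ ratio = 4, N = 1857):
  purple-stemmed cut-leaf: 1857 × 1/4 = 464.25
  purple-stemmed potato-leaf: 1857 × 1/4 = 464.25
  green-stemmed cut-leaf: 1857 × 1/4 = 464.25
  green-stemmed potato-leaf: 1857 × 1/4 = 464.25
χ² = Σ (O − E)² / E
  purple-stemmed cut-leaf: (457 − 464.25)² / 464.25 = 0.1132
  purple-stemmed potato-leaf: (450 − 464.25)² / 464.25 = 0.4374
  green-stemmed cut-leaf: (486 − 464.25)² / 464.25 = 1.0190
  green-stemmed potato-leaf: (464 − 464.25)² / 464.25 = 0.0001
χ² = 0.1132 + 0.4374 + 1.0190 + 0.0001 = 1.5697 ≈ 1.570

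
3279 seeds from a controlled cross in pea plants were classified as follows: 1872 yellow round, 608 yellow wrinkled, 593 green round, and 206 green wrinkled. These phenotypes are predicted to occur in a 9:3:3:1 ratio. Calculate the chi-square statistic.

Total ratio parts = 16. Expected numbers out of 3279:
  yellow round: 3279 × 9/16 = 1844.4375
  yellow wrinkled: 3279 × 3/16 = 614.8125
  green round: 3279 × 3/16 = 614.8125
  green wrinkled: 3279 × 1/16 = 204.9375
χ² = Σ (O − E)² / E
  yellow round: (1872 − 1844.4375)² / 1844.4375 = 0.4119
  yellow wrinkled: (608 − 614.8125)² / 614.8125 = 0.0755
  green round: (593 − 614.8125)² / 614.8125 = 0.7739
  green wrinkled: (206 − 204.9375)² / 204.9375 = 0.0055
χ² = 0.4119 + 0.0755 + 0.7739 + 0.0055 = 1.2668 ≈ 1.267

1.267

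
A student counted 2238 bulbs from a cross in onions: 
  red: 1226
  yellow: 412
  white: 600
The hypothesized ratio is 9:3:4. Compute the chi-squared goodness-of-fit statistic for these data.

3.929

Under the 9:3:4 hypothesis (Σ ratio = 16, N = 2238):
  red: 2238 × 9/16 = 1258.875
  yellow: 2238 × 3/16 = 419.625
  white: 2238 × 4/16 = 559.5
χ² = Σ (O − E)² / E
  red: (1226 − 1258.875)² / 1258.875 = 0.8585
  yellow: (412 − 419.625)² / 419.625 = 0.1386
  white: (600 − 559.5)² / 559.5 = 2.9316
χ² = 0.8585 + 0.1386 + 2.9316 = 3.9287 ≈ 3.929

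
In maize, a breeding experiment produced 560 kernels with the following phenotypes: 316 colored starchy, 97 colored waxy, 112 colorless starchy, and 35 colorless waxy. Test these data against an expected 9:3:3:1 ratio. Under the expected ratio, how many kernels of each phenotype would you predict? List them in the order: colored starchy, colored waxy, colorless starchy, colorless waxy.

Under the 9:3:3:1 hypothesis (Σ ratio = 16, N = 560):
  colored starchy: 560 × 9/16 = 315
  colored waxy: 560 × 3/16 = 105
  colorless starchy: 560 × 3/16 = 105
  colorless waxy: 560 × 1/16 = 35

315, 105, 105, 35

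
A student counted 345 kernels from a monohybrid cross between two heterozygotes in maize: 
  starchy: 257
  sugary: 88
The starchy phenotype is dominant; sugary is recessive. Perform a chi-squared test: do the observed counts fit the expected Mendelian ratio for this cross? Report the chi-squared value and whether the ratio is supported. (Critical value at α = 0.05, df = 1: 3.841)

0.047; consistent

For a monohybrid cross between heterozygotes with complete dominance, the expected phenotypic ratio is 3:1.
Total ratio parts = 4. Expected numbers out of 345:
  starchy: 345 × 3/4 = 258.75
  sugary: 345 × 1/4 = 86.25
χ² = Σ (O − E)² / E
  starchy: (257 − 258.75)² / 258.75 = 0.0118
  sugary: (88 − 86.25)² / 86.25 = 0.0355
χ² = 0.0118 + 0.0355 = 0.0473 ≈ 0.047
Degrees of freedom = 2 − 1 = 1; critical value at α = 0.05 is 3.841.
Since 0.047 < 3.841, we fail to reject the null hypothesis — the data are consistent with the 3:1 ratio.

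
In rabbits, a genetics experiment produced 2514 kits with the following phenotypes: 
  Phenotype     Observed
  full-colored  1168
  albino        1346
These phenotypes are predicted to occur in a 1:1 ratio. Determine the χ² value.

12.603

The 1:1 ratio has 2 parts, so with N = 2514 the expected counts are:
  full-colored: 2514 × 1/2 = 1257
  albino: 2514 × 1/2 = 1257
χ² = Σ (O − E)² / E
  full-colored: (1168 − 1257)² / 1257 = 6.3015
  albino: (1346 − 1257)² / 1257 = 6.3015
χ² = 6.3015 + 6.3015 = 12.603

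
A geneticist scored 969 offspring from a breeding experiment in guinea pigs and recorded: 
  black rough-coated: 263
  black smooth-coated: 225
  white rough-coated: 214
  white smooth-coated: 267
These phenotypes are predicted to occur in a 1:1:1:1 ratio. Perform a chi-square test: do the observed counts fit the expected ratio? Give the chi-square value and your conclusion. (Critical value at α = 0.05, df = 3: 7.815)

Expected counts for N = 969 under a 1:1:1:1 ratio (total parts = 4):
  black rough-coated: 969 × 1/4 = 242.25
  black smooth-coated: 969 × 1/4 = 242.25
  white rough-coated: 969 × 1/4 = 242.25
  white smooth-coated: 969 × 1/4 = 242.25
χ² = Σ (O − E)² / E
  black rough-coated: (263 − 242.25)² / 242.25 = 1.7773
  black smooth-coated: (225 − 242.25)² / 242.25 = 1.2283
  white rough-coated: (214 − 242.25)² / 242.25 = 3.2944
  white smooth-coated: (267 − 242.25)² / 242.25 = 2.5286
χ² = 1.7773 + 1.2283 + 3.2944 + 2.5286 = 8.8286 ≈ 8.829
Degrees of freedom = 4 − 1 = 3; critical value at α = 0.05 is 7.815.
Since 8.829 > 7.815, we reject the null hypothesis — the data do not fit the 1:1:1:1 ratio.

8.829; not consistent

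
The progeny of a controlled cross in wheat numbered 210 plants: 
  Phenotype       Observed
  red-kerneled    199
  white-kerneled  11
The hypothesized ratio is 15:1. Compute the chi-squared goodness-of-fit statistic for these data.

Total ratio parts = 16. Expected numbers out of 210:
  red-kerneled: 210 × 15/16 = 196.875
  white-kerneled: 210 × 1/16 = 13.125
χ² = Σ (O − E)² / E
  red-kerneled: (199 − 196.875)² / 196.875 = 0.0229
  white-kerneled: (11 − 13.125)² / 13.125 = 0.3440
χ² = 0.0229 + 0.3440 = 0.3669 ≈ 0.367

0.367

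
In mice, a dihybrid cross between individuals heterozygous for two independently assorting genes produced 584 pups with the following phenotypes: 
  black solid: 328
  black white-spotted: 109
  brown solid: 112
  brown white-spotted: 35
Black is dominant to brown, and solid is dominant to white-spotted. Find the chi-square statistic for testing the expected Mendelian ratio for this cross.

A dihybrid F₂ with independent assortment and complete dominance at both loci gives a 9:3:3:1 phenotypic ratio.
Total ratio parts = 16. Expected numbers out of 584:
  black solid: 584 × 9/16 = 328.5
  black white-spotted: 584 × 3/16 = 109.5
  brown solid: 584 × 3/16 = 109.5
  brown white-spotted: 584 × 1/16 = 36.5
χ² = Σ (O − E)² / E
  black solid: (328 − 328.5)² / 328.5 = 0.0008
  black white-spotted: (109 − 109.5)² / 109.5 = 0.0023
  brown solid: (112 − 109.5)² / 109.5 = 0.0571
  brown white-spotted: (35 − 36.5)² / 36.5 = 0.0616
χ² = 0.0008 + 0.0023 + 0.0571 + 0.0616 = 0.1218 ≈ 0.122

0.122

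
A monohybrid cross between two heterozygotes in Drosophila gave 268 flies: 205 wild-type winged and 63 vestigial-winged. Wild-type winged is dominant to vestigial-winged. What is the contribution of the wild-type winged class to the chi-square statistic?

For a monohybrid cross between heterozygotes with complete dominance, the expected phenotypic ratio is 3:1.
The 3:1 ratio has 4 parts, so with N = 268 the expected counts are:
  wild-type winged: 268 × 3/4 = 201
  vestigial-winged: 268 × 1/4 = 67
Contribution of wild-type winged: (205 − 201)² / 201 = 0.0796

0.080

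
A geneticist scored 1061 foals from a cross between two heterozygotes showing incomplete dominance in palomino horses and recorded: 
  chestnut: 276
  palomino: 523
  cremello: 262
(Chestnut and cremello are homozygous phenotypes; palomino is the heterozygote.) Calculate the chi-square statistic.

0.582

With incomplete dominance, a heterozygote × heterozygote cross gives a 1:2:1 phenotypic ratio.
Under the 1:2:1 hypothesis (Σ ratio = 4, N = 1061):
  chestnut: 1061 × 1/4 = 265.25
  palomino: 1061 × 2/4 = 530.5
  cremello: 1061 × 1/4 = 265.25
χ² = Σ (O − E)² / E
  chestnut: (276 − 265.25)² / 265.25 = 0.4357
  palomino: (523 − 530.5)² / 530.5 = 0.1060
  cremello: (262 − 265.25)² / 265.25 = 0.0398
χ² = 0.4357 + 0.1060 + 0.0398 = 0.5815 ≈ 0.582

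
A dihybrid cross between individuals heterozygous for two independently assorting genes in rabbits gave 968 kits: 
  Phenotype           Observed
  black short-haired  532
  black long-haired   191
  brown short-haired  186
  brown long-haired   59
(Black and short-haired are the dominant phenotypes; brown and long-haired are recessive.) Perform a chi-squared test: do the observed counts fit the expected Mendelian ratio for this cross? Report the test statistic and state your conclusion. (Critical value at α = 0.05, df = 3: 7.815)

A dihybrid F₂ with independent assortment and complete dominance at both loci gives a 9:3:3:1 phenotypic ratio.
Expected counts for N = 968 under a 9:3:3:1 ratio (total parts = 16):
  black short-haired: 968 × 9/16 = 544.5
  black long-haired: 968 × 3/16 = 181.5
  brown short-haired: 968 × 3/16 = 181.5
  brown long-haired: 968 × 1/16 = 60.5
χ² = Σ (O − E)² / E
  black short-haired: (532 − 544.5)² / 544.5 = 0.2870
  black long-haired: (191 − 181.5)² / 181.5 = 0.4972
  brown short-haired: (186 − 181.5)² / 181.5 = 0.1116
  brown long-haired: (59 − 60.5)² / 60.5 = 0.0372
χ² = 0.2870 + 0.4972 + 0.1116 + 0.0372 = 0.933
Degrees of freedom = 4 − 1 = 3; critical value at α = 0.05 is 7.815.
Since 0.933 < 7.815, we fail to reject the null hypothesis — the data are consistent with the 9:3:3:1 ratio.

0.933; consistent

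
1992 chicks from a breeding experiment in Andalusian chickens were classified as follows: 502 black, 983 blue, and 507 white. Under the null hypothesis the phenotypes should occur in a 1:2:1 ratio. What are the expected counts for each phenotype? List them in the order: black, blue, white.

The 1:2:1 ratio has 4 parts, so with N = 1992 the expected counts are:
  black: 1992 × 1/4 = 498
  blue: 1992 × 2/4 = 996
  white: 1992 × 1/4 = 498

498, 996, 498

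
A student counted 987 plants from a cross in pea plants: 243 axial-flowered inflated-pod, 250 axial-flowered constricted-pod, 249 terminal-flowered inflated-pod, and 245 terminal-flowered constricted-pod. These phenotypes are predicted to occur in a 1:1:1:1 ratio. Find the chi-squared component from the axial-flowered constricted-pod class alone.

0.043

The 1:1:1:1 ratio has 4 parts, so with N = 987 the expected counts are:
  axial-flowered inflated-pod: 987 × 1/4 = 246.75
  axial-flowered constricted-pod: 987 × 1/4 = 246.75
  terminal-flowered inflated-pod: 987 × 1/4 = 246.75
  terminal-flowered constricted-pod: 987 × 1/4 = 246.75
Contribution of axial-flowered constricted-pod: (250 − 246.75)² / 246.75 = 0.0428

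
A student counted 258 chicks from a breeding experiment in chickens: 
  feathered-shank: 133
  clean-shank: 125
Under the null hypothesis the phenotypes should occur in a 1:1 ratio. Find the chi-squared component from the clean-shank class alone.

0.124

Expected counts for N = 258 under a 1:1 ratio (total parts = 2):
  feathered-shank: 258 × 1/2 = 129
  clean-shank: 258 × 1/2 = 129
Contribution of clean-shank: (125 − 129)² / 129 = 0.1240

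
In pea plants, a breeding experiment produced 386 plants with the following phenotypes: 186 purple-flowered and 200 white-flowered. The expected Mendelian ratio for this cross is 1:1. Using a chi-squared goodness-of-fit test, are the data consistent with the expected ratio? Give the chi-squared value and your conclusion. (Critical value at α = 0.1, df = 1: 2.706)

0.508; consistent

The 1:1 ratio has 2 parts, so with N = 386 the expected counts are:
  purple-flowered: 386 × 1/2 = 193
  white-flowered: 386 × 1/2 = 193
χ² = Σ (O − E)² / E
  purple-flowered: (186 − 193)² / 193 = 0.2539
  white-flowered: (200 − 193)² / 193 = 0.2539
χ² = 0.2539 + 0.2539 = 0.5078 ≈ 0.508
Degrees of freedom = 2 − 1 = 1; critical value at α = 0.1 is 2.706.
Since 0.508 < 2.706, we fail to reject the null hypothesis — the data are consistent with the 1:1 ratio.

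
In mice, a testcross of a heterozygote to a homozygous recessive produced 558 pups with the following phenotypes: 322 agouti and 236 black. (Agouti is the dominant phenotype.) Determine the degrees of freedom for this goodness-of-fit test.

A testcross of a heterozygote (Aa × aa) gives a 1:1 phenotypic ratio.
A goodness-of-fit test with 2 phenotype classes has df = 2 − 1 = 1.

1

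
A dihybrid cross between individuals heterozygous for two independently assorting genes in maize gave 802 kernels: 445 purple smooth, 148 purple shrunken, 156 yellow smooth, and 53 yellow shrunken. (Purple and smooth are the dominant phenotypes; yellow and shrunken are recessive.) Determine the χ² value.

0.496

A dihybrid F₂ with independent assortment and complete dominance at both loci gives a 9:3:3:1 phenotypic ratio.
Under the 9:3:3:1 hypothesis (Σ ratio = 16, N = 802):
  purple smooth: 802 × 9/16 = 451.125
  purple shrunken: 802 × 3/16 = 150.375
  yellow smooth: 802 × 3/16 = 150.375
  yellow shrunken: 802 × 1/16 = 50.125
χ² = Σ (O − E)² / E
  purple smooth: (445 − 451.125)² / 451.125 = 0.0832
  purple shrunken: (148 − 150.375)² / 150.375 = 0.0375
  yellow smooth: (156 − 150.375)² / 150.375 = 0.2104
  yellow shrunken: (53 − 50.125)² / 50.125 = 0.1649
χ² = 0.0832 + 0.0375 + 0.2104 + 0.1649 = 0.496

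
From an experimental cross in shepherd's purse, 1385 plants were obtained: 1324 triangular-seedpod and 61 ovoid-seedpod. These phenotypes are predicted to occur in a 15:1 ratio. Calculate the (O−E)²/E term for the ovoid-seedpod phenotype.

The 15:1 ratio has 16 parts, so with N = 1385 the expected counts are:
  triangular-seedpod: 1385 × 15/16 = 1298.4375
  ovoid-seedpod: 1385 × 1/16 = 86.5625
Contribution of ovoid-seedpod: (61 − 86.5625)² / 86.5625 = 7.5488

7.549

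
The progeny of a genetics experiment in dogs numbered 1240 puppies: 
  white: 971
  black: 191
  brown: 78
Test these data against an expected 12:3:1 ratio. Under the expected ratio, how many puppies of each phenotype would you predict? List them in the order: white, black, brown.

930, 232.5, 77.5

Under the 12:3:1 hypothesis (Σ ratio = 16, N = 1240):
  white: 1240 × 12/16 = 930
  black: 1240 × 3/16 = 232.5
  brown: 1240 × 1/16 = 77.5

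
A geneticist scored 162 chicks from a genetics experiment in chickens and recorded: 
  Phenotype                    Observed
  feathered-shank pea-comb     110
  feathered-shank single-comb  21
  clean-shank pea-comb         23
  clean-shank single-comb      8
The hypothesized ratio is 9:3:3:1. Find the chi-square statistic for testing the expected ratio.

9.040

Under the 9:3:3:1 hypothesis (Σ ratio = 16, N = 162):
  feathered-shank pea-comb: 162 × 9/16 = 91.125
  feathered-shank single-comb: 162 × 3/16 = 30.375
  clean-shank pea-comb: 162 × 3/16 = 30.375
  clean-shank single-comb: 162 × 1/16 = 10.125
χ² = Σ (O − E)² / E
  feathered-shank pea-comb: (110 − 91.125)² / 91.125 = 3.9096
  feathered-shank single-comb: (21 − 30.375)² / 30.375 = 2.8935
  clean-shank pea-comb: (23 − 30.375)² / 30.375 = 1.7906
  clean-shank single-comb: (8 − 10.125)² / 10.125 = 0.4460
χ² = 3.9096 + 2.8935 + 1.7906 + 0.4460 = 9.0397 ≈ 9.040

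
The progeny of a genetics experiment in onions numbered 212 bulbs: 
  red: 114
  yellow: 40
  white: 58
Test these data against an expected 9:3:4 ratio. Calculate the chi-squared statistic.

0.704

The 9:3:4 ratio has 16 parts, so with N = 212 the expected counts are:
  red: 212 × 9/16 = 119.25
  yellow: 212 × 3/16 = 39.75
  white: 212 × 4/16 = 53
χ² = Σ (O − E)² / E
  red: (114 − 119.25)² / 119.25 = 0.2311
  yellow: (40 − 39.75)² / 39.75 = 0.0016
  white: (58 − 53)² / 53 = 0.4717
χ² = 0.2311 + 0.0016 + 0.4717 = 0.7044 ≈ 0.704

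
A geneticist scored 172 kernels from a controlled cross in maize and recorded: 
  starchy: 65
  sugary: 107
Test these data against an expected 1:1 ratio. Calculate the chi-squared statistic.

10.256

Expected counts for N = 172 under a 1:1 ratio (total parts = 2):
  starchy: 172 × 1/2 = 86
  sugary: 172 × 1/2 = 86
χ² = Σ (O − E)² / E
  starchy: (65 − 86)² / 86 = 5.1279
  sugary: (107 − 86)² / 86 = 5.1279
χ² = 5.1279 + 5.1279 = 10.2558 ≈ 10.256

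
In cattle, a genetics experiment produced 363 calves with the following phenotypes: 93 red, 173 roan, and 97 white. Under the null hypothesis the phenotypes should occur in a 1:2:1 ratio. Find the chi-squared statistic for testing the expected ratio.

Under the 1:2:1 hypothesis (Σ ratio = 4, N = 363):
  red: 363 × 1/4 = 90.75
  roan: 363 × 2/4 = 181.5
  white: 363 × 1/4 = 90.75
χ² = Σ (O − E)² / E
  red: (93 − 90.75)² / 90.75 = 0.0558
  roan: (173 − 181.5)² / 181.5 = 0.3981
  white: (97 − 90.75)² / 90.75 = 0.4304
χ² = 0.0558 + 0.3981 + 0.4304 = 0.8843 ≈ 0.884

0.884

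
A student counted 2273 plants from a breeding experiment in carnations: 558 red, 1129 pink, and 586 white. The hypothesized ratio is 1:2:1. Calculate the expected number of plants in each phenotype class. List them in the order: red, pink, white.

Under the 1:2:1 hypothesis (Σ ratio = 4, N = 2273):
  red: 2273 × 1/4 = 568.25
  pink: 2273 × 2/4 = 1136.5
  white: 2273 × 1/4 = 568.25

568.25, 1136.5, 568.25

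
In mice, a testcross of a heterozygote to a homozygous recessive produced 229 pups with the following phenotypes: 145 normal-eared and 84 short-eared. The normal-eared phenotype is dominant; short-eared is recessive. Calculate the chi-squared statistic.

16.249

A testcross of a heterozygote (Aa × aa) gives a 1:1 phenotypic ratio.
Expected counts for N = 229 under a 1:1 ratio (total parts = 2):
  normal-eared: 229 × 1/2 = 114.5
  short-eared: 229 × 1/2 = 114.5
χ² = Σ (O − E)² / E
  normal-eared: (145 − 114.5)² / 114.5 = 8.1245
  short-eared: (84 − 114.5)² / 114.5 = 8.1245
χ² = 8.1245 + 8.1245 = 16.249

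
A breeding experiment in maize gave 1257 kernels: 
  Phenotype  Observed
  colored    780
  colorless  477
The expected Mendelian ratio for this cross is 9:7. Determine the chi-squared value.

17.198

Total ratio parts = 16. Expected numbers out of 1257:
  colored: 1257 × 9/16 = 707.0625
  colorless: 1257 × 7/16 = 549.9375
χ² = Σ (O − E)² / E
  colored: (780 − 707.0625)² / 707.0625 = 7.5239
  colorless: (477 − 549.9375)² / 549.9375 = 9.6736
χ² = 7.5239 + 9.6736 = 17.1975 ≈ 17.198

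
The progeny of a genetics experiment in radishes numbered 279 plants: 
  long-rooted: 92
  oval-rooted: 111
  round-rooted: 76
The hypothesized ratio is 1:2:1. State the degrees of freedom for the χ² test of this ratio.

A goodness-of-fit test with 3 phenotype classes has df = 3 − 1 = 2.

2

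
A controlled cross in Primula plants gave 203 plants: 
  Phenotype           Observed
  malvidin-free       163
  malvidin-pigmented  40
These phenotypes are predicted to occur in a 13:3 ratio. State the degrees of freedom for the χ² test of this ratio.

A goodness-of-fit test with 2 phenotype classes has df = 2 − 1 = 1.

1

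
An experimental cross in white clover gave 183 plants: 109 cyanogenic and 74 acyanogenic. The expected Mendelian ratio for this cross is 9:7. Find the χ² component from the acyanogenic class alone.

Under the 9:7 hypothesis (Σ ratio = 16, N = 183):
  cyanogenic: 183 × 9/16 = 102.9375
  acyanogenic: 183 × 7/16 = 80.0625
Contribution of acyanogenic: (74 − 80.0625)² / 80.0625 = 0.4591

0.459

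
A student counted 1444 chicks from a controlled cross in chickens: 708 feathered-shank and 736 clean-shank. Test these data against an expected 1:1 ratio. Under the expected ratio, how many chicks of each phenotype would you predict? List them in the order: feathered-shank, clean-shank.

722, 722

The 1:1 ratio has 2 parts, so with N = 1444 the expected counts are:
  feathered-shank: 1444 × 1/2 = 722
  clean-shank: 1444 × 1/2 = 722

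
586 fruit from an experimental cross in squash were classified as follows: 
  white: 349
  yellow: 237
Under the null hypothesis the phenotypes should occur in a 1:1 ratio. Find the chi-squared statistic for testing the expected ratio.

Under the 1:1 hypothesis (Σ ratio = 2, N = 586):
  white: 586 × 1/2 = 293
  yellow: 586 × 1/2 = 293
χ² = Σ (O − E)² / E
  white: (349 − 293)² / 293 = 10.7031
  yellow: (237 − 293)² / 293 = 10.7031
χ² = 10.7031 + 10.7031 = 21.4062 ≈ 21.406

21.406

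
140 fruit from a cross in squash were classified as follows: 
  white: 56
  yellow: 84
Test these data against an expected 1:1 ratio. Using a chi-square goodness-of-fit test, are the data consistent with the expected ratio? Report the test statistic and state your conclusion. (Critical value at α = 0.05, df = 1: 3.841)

The 1:1 ratio has 2 parts, so with N = 140 the expected counts are:
  white: 140 × 1/2 = 70
  yellow: 140 × 1/2 = 70
χ² = Σ (O − E)² / E
  white: (56 − 70)² / 70 = 2.8000
  yellow: (84 − 70)² / 70 = 2.8000
χ² = 2.8000 + 2.8000 = 5.600
Degrees of freedom = 2 − 1 = 1; critical value at α = 0.05 is 3.841.
Since 5.600 > 3.841, we reject the null hypothesis — the data do not fit the 1:1 ratio.

5.600; not consistent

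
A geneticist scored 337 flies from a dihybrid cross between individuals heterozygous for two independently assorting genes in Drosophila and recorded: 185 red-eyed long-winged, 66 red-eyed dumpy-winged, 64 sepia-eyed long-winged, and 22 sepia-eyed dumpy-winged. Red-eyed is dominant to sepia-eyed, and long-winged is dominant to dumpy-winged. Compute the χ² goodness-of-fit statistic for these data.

0.287

A dihybrid F₂ with independent assortment and complete dominance at both loci gives a 9:3:3:1 phenotypic ratio.
Total ratio parts = 16. Expected numbers out of 337:
  red-eyed long-winged: 337 × 9/16 = 189.5625
  red-eyed dumpy-winged: 337 × 3/16 = 63.1875
  sepia-eyed long-winged: 337 × 3/16 = 63.1875
  sepia-eyed dumpy-winged: 337 × 1/16 = 21.0625
χ² = Σ (O − E)² / E
  red-eyed long-winged: (185 − 189.5625)² / 189.5625 = 0.1098
  red-eyed dumpy-winged: (66 − 63.1875)² / 63.1875 = 0.1252
  sepia-eyed long-winged: (64 − 63.1875)² / 63.1875 = 0.0104
  sepia-eyed dumpy-winged: (22 − 21.0625)² / 21.0625 = 0.0417
χ² = 0.1098 + 0.1252 + 0.0104 + 0.0417 = 0.2871 ≈ 0.287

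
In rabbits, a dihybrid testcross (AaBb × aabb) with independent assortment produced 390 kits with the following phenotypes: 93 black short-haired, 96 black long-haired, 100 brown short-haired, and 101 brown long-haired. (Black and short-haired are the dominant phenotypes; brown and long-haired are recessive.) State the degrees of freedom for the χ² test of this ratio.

3

A dihybrid testcross with independent assortment gives a 1:1:1:1 ratio.
A goodness-of-fit test with 4 phenotype classes has df = 4 − 1 = 3.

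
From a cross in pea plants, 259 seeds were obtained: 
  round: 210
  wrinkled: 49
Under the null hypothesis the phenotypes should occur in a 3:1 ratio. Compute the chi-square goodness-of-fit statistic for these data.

5.108

Total ratio parts = 4. Expected numbers out of 259:
  round: 259 × 3/4 = 194.25
  wrinkled: 259 × 1/4 = 64.75
χ² = Σ (O − E)² / E
  round: (210 − 194.25)² / 194.25 = 1.2770
  wrinkled: (49 − 64.75)² / 64.75 = 3.8311
χ² = 1.2770 + 3.8311 = 5.1081 ≈ 5.108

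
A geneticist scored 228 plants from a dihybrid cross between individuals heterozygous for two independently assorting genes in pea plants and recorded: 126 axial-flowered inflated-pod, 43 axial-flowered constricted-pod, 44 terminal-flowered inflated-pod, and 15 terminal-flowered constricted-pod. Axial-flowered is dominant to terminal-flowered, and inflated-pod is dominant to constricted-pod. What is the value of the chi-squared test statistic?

0.117

A dihybrid F₂ with independent assortment and complete dominance at both loci gives a 9:3:3:1 phenotypic ratio.
Expected counts for N = 228 under a 9:3:3:1 ratio (total parts = 16):
  axial-flowered inflated-pod: 228 × 9/16 = 128.25
  axial-flowered constricted-pod: 228 × 3/16 = 42.75
  terminal-flowered inflated-pod: 228 × 3/16 = 42.75
  terminal-flowered constricted-pod: 228 × 1/16 = 14.25
χ² = Σ (O − E)² / E
  axial-flowered inflated-pod: (126 − 128.25)² / 128.25 = 0.0395
  axial-flowered constricted-pod: (43 − 42.75)² / 42.75 = 0.0015
  terminal-flowered inflated-pod: (44 − 42.75)² / 42.75 = 0.0365
  terminal-flowered constricted-pod: (15 − 14.25)² / 14.25 = 0.0395
χ² = 0.0395 + 0.0015 + 0.0365 + 0.0395 = 0.117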